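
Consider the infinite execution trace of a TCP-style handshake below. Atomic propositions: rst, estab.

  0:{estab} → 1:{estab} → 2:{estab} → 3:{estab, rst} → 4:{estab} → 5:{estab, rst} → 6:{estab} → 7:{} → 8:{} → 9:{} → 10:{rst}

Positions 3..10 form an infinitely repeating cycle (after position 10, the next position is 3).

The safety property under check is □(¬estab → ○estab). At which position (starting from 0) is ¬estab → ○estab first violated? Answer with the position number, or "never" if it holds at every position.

Check ¬estab → ○estab at each position in order: 0 ✓, 1 ✓, 2 ✓, 3 ✓, 4 ✓, 5 ✓, 6 ✓.
At position 7 the labels are {} and the next position 8 has {}, so ¬estab → ○estab is false there. This is the first violation.

7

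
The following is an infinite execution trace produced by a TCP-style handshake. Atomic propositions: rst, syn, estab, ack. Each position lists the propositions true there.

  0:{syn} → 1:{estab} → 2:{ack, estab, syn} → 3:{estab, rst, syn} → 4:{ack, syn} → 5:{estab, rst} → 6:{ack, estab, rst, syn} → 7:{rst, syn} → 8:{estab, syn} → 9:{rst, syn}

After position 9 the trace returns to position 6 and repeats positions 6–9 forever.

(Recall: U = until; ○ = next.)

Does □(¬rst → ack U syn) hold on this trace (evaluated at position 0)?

¬rst → ack U syn must hold at every position from 0 onward. It fails at position 1, so □(¬rst → ack U syn) is false.
Positions where ¬rst holds: 0, 1, 2, 4, 8.
Check ack U syn at each: 0→ok, 1→fails, 2→ok, 4→ok, 8→ok.

Violated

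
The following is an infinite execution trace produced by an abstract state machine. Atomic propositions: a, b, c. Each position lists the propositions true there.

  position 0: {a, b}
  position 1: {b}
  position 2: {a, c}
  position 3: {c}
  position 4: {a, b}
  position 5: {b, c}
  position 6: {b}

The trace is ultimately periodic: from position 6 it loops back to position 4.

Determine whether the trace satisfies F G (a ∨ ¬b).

G (a ∨ ¬b) is false at every position 0..6, so it never becomes true and F G (a ∨ ¬b) fails.

Violated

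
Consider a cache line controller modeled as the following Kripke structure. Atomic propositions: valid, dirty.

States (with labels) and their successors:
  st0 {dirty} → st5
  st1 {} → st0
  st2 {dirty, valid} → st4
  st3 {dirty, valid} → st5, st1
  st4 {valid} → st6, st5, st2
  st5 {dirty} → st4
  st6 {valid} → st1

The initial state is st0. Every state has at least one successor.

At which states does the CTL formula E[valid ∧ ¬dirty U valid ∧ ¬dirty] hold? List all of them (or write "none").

{st4, st6}

States satisfying valid ∧ ¬dirty: {st4, st6}.
States satisfying E[valid ∧ ¬dirty U valid ∧ ¬dirty]: {st4, st6}.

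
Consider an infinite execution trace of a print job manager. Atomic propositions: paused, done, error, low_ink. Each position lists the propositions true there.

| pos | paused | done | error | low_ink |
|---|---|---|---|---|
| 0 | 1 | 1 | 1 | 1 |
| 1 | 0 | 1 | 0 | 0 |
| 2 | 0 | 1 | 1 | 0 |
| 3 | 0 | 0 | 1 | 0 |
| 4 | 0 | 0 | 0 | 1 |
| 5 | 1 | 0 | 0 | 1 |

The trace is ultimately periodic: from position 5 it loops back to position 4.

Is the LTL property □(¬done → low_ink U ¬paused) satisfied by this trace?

¬done → low_ink U ¬paused holds at every position 0..5, and those are all positions ever visited, so □(¬done → low_ink U ¬paused) holds.
Positions where ¬done holds: 3, 4, 5.
Check low_ink U ¬paused at each: 3→ok, 4→ok, 5→ok.

Yes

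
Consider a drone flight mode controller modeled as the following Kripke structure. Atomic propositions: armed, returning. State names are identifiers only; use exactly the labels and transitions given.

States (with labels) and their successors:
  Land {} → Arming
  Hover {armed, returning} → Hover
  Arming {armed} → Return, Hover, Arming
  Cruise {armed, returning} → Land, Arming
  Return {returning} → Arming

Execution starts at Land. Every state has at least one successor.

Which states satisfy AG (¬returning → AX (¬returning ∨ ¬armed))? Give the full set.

{Hover}

States satisfying ¬returning → AX (¬returning ∨ ¬armed): {Land, Hover, Cruise, Return}.
States satisfying AG (¬returning → AX (¬returning ∨ ¬armed)): {Hover}.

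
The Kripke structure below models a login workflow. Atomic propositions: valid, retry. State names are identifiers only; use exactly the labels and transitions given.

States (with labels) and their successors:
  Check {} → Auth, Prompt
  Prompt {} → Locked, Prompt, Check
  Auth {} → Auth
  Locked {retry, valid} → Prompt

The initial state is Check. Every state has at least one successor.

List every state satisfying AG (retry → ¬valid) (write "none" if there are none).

States satisfying retry → ¬valid: {Check, Prompt, Auth}.
States satisfying AG (retry → ¬valid): {Auth}.

{Auth}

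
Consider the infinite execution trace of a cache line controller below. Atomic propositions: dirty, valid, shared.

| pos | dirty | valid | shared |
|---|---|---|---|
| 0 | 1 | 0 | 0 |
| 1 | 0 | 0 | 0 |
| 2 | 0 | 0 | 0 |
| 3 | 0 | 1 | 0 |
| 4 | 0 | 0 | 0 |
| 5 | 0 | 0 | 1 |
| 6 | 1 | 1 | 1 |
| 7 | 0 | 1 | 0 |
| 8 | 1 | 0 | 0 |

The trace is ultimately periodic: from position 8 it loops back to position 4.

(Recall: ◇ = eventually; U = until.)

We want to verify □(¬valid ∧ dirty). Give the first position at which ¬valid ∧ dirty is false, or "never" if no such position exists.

Check ¬valid ∧ dirty at each position in order: 0 ✓.
At position 1 the labels are {}, so ¬valid ∧ dirty is false there. This is the first violation.

1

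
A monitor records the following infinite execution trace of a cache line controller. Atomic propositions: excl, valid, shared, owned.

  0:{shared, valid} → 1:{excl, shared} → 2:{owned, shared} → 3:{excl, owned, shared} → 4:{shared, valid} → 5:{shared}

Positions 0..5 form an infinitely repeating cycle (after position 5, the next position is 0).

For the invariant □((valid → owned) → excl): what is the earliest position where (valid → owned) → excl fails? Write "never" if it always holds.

2

Check (valid → owned) → excl at each position in order: 0 ✓, 1 ✓.
At position 2 the labels are {owned, shared}, so (valid → owned) → excl is false there. This is the first violation.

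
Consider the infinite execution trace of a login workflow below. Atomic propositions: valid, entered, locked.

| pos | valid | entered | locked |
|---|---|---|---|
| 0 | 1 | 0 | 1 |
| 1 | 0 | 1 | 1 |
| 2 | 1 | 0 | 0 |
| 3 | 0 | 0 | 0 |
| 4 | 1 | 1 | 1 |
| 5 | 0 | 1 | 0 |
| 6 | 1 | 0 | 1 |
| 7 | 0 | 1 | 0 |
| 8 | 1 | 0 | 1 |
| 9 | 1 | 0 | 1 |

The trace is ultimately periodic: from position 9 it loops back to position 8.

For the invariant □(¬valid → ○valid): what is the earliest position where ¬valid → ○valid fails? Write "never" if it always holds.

never

¬valid → ○valid holds at every position 0..9, and those are all the positions the trace ever visits, so the invariant □(¬valid → ○valid) is never violated.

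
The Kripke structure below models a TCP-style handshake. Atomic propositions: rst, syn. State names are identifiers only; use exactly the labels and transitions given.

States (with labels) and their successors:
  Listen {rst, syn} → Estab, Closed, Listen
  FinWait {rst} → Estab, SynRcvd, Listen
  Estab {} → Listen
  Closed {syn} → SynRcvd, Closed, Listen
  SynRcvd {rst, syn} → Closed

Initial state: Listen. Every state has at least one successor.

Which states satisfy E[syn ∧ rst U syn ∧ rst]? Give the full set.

{Listen, SynRcvd}

States satisfying syn ∧ rst: {Listen, SynRcvd}.
States satisfying E[syn ∧ rst U syn ∧ rst]: {Listen, SynRcvd}.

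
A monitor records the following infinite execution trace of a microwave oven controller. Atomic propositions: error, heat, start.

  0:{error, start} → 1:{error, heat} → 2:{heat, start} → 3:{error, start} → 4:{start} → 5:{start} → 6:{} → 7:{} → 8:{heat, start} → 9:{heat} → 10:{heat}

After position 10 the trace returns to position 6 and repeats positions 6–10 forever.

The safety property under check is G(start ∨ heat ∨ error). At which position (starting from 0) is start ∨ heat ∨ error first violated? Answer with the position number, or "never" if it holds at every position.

6

Check start ∨ heat ∨ error at each position in order: 0 ✓, 1 ✓, 2 ✓, 3 ✓, 4 ✓, 5 ✓.
At position 6 the labels are {}, so start ∨ heat ∨ error is false there. This is the first violation.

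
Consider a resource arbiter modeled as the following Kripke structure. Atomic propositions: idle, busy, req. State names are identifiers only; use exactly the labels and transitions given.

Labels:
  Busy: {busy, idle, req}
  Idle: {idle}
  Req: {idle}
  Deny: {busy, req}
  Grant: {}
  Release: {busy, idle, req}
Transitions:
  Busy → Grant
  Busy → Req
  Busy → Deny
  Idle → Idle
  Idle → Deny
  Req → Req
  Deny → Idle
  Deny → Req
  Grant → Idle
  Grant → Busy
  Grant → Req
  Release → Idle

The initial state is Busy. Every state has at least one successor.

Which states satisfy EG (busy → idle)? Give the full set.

{Busy, Idle, Req, Grant, Release}

States satisfying busy → idle: {Busy, Idle, Req, Grant, Release}.
States satisfying EG (busy → idle): {Busy, Idle, Req, Grant, Release}.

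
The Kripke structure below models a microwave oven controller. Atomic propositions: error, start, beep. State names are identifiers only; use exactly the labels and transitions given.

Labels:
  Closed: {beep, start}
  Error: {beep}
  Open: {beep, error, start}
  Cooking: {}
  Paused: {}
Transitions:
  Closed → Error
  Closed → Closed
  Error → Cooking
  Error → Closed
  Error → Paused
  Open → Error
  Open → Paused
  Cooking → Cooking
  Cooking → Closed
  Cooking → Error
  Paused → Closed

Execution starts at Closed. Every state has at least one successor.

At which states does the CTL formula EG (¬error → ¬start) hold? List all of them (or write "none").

{Error, Open, Cooking}

States satisfying ¬error → ¬start: {Error, Open, Cooking, Paused}.
States satisfying EG (¬error → ¬start): {Error, Open, Cooking}.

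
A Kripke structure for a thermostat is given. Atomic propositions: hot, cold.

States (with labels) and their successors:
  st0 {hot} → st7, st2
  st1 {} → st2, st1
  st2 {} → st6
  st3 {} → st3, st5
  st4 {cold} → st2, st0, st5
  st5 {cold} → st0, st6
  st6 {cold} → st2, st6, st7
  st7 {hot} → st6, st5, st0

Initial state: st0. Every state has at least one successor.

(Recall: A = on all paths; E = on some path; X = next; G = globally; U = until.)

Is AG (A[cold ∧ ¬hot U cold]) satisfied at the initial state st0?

Violated

States satisfying A[cold ∧ ¬hot U cold]: {st4, st5, st6}.
States satisfying AG (A[cold ∧ ¬hot U cold]): ∅.
st0 is reachable from st0 and violates A[cold ∧ ¬hot U cold], so AG fails at st0.
st0 ∉ Sat(AG (A[cold ∧ ¬hot U cold])).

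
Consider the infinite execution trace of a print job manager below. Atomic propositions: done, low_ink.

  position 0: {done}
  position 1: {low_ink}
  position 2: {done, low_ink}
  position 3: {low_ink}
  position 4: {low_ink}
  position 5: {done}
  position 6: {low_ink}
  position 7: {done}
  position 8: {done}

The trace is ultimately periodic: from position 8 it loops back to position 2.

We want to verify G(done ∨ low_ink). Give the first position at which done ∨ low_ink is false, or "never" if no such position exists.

never

done ∨ low_ink holds at every position 0..8, and those are all the positions the trace ever visits, so the invariant G(done ∨ low_ink) is never violated.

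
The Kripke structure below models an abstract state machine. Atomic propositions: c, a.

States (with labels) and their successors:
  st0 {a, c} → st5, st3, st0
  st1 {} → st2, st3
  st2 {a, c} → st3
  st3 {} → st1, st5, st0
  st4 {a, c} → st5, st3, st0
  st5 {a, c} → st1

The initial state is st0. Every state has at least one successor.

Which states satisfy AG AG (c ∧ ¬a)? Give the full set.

States satisfying AG (c ∧ ¬a): ∅.
States satisfying AG AG (c ∧ ¬a): ∅.

none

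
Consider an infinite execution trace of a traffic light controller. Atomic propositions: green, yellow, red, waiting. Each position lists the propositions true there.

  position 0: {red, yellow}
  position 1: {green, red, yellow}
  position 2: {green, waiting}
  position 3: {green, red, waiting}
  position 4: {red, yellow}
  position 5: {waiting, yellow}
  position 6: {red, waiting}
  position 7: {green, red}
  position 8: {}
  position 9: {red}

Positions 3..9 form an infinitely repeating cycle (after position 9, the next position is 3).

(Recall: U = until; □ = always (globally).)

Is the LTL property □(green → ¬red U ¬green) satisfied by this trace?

Violated

green → ¬red U ¬green must hold at every position from 0 onward. It fails at position 1, so □(green → ¬red U ¬green) is false.
Positions where green holds: 1, 2, 3, 7.
Check ¬red U ¬green at each: 1→fails, 2→fails, 3→fails, 7→fails.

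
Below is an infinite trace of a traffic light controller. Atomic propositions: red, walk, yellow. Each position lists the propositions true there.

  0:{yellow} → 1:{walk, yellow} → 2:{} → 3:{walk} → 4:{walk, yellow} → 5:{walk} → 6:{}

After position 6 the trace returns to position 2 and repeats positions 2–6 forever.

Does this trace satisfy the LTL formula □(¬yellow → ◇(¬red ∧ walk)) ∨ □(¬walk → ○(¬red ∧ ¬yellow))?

Satisfied

¬yellow → ◇(¬red ∧ walk) holds at every position 0..6, and those are all positions ever visited, so □(¬yellow → ◇(¬red ∧ walk)) holds.
Positions where ¬yellow holds: 2, 3, 5, 6.
Check ◇(¬red ∧ walk) at each: 2→ok, 3→ok, 5→ok, 6→ok.
¬walk → ○(¬red ∧ ¬yellow) must hold at every position from 0 onward. It fails at position 0, so □(¬walk → ○(¬red ∧ ¬yellow)) is false.
Positions where ¬walk holds: 0, 2, 6.
Check ○(¬red ∧ ¬yellow) at each: 0→fails, 2→ok, 6→ok.
At position 0: □(¬yellow → ◇(¬red ∧ walk)) is true; □(¬walk → ○(¬red ∧ ¬yellow)) is false; so □(¬yellow → ◇(¬red ∧ walk)) ∨ □(¬walk → ○(¬red ∧ ¬yellow)) is true.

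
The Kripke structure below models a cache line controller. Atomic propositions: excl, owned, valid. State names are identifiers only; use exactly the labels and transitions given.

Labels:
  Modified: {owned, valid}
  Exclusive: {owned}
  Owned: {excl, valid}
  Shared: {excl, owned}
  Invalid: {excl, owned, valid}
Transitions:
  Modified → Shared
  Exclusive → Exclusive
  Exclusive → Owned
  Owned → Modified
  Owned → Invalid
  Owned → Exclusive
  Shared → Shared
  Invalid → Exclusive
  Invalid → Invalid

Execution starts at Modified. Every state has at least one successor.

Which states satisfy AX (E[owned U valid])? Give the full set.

States satisfying E[owned U valid]: {Modified, Exclusive, Owned, Invalid}.
States satisfying AX (E[owned U valid]): {Exclusive, Owned, Invalid}.

{Exclusive, Owned, Invalid}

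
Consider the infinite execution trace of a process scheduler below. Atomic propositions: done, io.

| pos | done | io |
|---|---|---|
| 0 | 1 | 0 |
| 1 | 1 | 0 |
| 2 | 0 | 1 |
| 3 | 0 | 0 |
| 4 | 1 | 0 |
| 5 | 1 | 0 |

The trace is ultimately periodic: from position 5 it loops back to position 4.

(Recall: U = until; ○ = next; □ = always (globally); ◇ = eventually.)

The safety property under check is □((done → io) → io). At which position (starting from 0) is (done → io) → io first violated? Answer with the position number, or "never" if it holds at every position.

3

Check (done → io) → io at each position in order: 0 ✓, 1 ✓, 2 ✓.
At position 3 the labels are {}, so (done → io) → io is false there. This is the first violation.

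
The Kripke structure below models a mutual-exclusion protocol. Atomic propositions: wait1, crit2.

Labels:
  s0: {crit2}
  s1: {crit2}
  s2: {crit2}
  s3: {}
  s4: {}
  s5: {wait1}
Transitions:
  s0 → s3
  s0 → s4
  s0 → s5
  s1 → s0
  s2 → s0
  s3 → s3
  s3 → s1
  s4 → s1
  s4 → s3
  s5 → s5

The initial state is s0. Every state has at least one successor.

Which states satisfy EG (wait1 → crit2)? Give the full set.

States satisfying wait1 → crit2: {s0, s1, s2, s3, s4}.
States satisfying EG (wait1 → crit2): {s0, s1, s2, s3, s4}.

{s0, s1, s2, s3, s4}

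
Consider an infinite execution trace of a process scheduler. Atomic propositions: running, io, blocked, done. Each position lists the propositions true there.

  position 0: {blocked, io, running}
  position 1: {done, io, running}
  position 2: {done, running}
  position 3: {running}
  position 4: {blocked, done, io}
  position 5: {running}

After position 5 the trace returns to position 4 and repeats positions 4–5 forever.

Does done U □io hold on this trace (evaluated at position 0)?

Walking from position 0: at position 0, □io has not yet held and done fails, so done U □io is false.

Does not hold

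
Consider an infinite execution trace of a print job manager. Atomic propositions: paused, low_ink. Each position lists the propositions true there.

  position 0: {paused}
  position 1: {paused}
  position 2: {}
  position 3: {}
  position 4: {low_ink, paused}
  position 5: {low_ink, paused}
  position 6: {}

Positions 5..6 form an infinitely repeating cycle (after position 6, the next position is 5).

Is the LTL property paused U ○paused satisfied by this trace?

Yes

Walking from position 0: ○paused first holds at position 0, and paused holds at every earlier position along the way, so paused U ○paused holds.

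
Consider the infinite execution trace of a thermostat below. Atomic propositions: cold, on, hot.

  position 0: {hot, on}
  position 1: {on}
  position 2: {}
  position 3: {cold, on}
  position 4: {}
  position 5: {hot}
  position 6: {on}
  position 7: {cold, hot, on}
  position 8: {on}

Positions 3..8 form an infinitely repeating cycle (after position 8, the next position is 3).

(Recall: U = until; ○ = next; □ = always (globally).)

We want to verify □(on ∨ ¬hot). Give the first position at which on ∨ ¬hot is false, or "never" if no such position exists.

Check on ∨ ¬hot at each position in order: 0 ✓, 1 ✓, 2 ✓, 3 ✓, 4 ✓.
At position 5 the labels are {hot}, so on ∨ ¬hot is false there. This is the first violation.

5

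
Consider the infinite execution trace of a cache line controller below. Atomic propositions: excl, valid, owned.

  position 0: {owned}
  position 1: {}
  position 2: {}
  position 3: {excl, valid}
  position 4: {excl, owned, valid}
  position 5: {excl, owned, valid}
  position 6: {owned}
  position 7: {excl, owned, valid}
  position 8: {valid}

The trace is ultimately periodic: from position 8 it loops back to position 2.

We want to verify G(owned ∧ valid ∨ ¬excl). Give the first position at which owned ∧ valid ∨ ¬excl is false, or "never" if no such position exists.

3

Check owned ∧ valid ∨ ¬excl at each position in order: 0 ✓, 1 ✓, 2 ✓.
At position 3 the labels are {excl, valid}, so owned ∧ valid ∨ ¬excl is false there. This is the first violation.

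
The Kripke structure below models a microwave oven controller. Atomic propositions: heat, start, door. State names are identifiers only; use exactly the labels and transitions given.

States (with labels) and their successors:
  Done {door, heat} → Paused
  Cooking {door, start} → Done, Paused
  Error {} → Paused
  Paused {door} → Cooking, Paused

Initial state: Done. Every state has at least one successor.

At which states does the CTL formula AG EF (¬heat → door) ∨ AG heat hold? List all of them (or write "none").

States satisfying EF (¬heat → door): {Done, Cooking, Error, Paused}.
States satisfying AG EF (¬heat → door): {Done, Cooking, Error, Paused}.
States satisfying heat: {Done}.
States satisfying AG heat: ∅.
States satisfying AG EF (¬heat → door) ∨ AG heat: {Done, Cooking, Error, Paused}.

{Done, Cooking, Error, Paused}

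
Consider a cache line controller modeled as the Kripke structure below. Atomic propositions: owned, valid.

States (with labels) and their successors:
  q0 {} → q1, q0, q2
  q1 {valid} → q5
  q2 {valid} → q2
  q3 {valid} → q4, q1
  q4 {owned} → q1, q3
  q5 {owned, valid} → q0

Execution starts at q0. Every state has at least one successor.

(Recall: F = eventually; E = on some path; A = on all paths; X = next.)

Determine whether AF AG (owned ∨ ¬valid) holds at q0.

No

States satisfying AG (owned ∨ ¬valid): ∅.
States satisfying AF AG (owned ∨ ¬valid): ∅.
There is a path from q0 along which AG (owned ∨ ¬valid) never holds.
q0 ∉ Sat(AF AG (owned ∨ ¬valid)).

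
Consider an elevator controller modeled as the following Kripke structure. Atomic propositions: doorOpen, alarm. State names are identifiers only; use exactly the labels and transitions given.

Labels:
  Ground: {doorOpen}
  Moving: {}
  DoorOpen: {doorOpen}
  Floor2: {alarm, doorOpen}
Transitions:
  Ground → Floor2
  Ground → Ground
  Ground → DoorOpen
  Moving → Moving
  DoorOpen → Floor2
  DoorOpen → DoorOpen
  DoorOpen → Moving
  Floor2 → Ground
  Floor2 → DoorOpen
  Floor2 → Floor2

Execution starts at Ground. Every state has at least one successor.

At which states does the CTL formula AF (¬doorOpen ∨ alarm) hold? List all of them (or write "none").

States satisfying ¬doorOpen ∨ alarm: {Moving, Floor2}.
States satisfying AF (¬doorOpen ∨ alarm): {Moving, Floor2}.

{Moving, Floor2}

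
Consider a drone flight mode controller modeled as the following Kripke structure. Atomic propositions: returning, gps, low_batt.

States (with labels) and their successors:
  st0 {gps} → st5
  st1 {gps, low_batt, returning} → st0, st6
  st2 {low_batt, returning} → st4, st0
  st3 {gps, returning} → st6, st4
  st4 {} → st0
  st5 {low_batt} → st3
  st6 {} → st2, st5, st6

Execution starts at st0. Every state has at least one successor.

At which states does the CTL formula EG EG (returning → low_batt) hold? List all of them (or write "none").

{st1, st6}

States satisfying EG (returning → low_batt): {st1, st6}.
States satisfying EG EG (returning → low_batt): {st1, st6}.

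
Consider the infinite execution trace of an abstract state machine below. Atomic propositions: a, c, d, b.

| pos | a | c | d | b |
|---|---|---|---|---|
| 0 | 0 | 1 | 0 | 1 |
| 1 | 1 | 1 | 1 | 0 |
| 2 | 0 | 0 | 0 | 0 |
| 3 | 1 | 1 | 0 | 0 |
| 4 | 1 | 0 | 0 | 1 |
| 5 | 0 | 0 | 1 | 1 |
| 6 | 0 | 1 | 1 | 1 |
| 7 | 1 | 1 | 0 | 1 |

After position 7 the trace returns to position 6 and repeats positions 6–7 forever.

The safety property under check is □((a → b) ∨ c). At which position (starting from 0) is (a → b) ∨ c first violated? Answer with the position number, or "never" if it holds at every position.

never

(a → b) ∨ c holds at every position 0..7, and those are all the positions the trace ever visits, so the invariant □((a → b) ∨ c) is never violated.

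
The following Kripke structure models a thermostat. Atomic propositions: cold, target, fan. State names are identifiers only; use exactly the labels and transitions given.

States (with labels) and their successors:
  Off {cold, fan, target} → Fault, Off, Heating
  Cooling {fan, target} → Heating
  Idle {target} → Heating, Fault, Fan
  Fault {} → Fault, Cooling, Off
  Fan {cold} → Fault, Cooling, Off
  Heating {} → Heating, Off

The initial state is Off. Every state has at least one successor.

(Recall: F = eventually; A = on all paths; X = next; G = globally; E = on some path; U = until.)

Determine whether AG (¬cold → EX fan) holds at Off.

Does not hold

States satisfying ¬cold → EX fan: {Off, Fault, Fan, Heating}.
States satisfying AG (¬cold → EX fan): ∅.
Cooling is reachable from Off and violates ¬cold → EX fan, so AG fails at Off.
Off ∉ Sat(AG (¬cold → EX fan)).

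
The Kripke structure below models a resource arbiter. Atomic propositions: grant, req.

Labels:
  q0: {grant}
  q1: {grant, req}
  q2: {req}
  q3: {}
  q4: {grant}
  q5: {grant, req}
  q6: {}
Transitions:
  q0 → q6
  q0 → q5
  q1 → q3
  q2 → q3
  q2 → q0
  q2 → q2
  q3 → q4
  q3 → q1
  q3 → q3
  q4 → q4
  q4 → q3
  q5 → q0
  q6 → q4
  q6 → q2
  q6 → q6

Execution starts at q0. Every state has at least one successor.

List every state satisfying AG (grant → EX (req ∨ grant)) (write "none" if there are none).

States satisfying grant → EX (req ∨ grant): {q0, q2, q3, q4, q5, q6}.
States satisfying AG (grant → EX (req ∨ grant)): ∅.

none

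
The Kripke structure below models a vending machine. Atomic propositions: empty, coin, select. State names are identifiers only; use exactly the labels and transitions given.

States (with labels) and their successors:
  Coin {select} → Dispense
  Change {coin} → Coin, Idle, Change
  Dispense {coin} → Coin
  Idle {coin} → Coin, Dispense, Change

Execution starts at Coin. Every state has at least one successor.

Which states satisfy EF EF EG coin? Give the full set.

States satisfying EF EG coin: {Change, Idle}.
States satisfying EF EF EG coin: {Change, Idle}.

{Change, Idle}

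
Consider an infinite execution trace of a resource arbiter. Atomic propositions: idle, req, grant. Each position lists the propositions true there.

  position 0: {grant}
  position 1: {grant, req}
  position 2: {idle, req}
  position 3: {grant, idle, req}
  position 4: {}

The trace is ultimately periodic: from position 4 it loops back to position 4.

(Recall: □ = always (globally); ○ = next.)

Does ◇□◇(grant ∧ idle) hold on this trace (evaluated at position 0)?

□◇(grant ∧ idle) is false at every position 0..4, so it never becomes true and ◇□◇(grant ∧ idle) fails.

No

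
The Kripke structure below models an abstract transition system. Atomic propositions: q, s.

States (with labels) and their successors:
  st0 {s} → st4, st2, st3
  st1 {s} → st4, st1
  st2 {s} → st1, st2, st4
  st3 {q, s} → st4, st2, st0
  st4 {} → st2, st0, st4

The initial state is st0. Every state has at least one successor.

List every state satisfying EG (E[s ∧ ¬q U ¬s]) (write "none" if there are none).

{st0, st1, st2, st4}

States satisfying E[s ∧ ¬q U ¬s]: {st0, st1, st2, st4}.
States satisfying EG (E[s ∧ ¬q U ¬s]): {st0, st1, st2, st4}.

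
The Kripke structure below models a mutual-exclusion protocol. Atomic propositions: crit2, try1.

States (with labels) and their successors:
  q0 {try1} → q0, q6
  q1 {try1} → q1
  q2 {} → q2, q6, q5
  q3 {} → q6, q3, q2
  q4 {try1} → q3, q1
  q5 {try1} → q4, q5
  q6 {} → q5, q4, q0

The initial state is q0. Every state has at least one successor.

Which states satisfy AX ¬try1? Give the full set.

{q3}

States satisfying ¬try1: {q2, q3, q6}.
States satisfying AX ¬try1: {q3}.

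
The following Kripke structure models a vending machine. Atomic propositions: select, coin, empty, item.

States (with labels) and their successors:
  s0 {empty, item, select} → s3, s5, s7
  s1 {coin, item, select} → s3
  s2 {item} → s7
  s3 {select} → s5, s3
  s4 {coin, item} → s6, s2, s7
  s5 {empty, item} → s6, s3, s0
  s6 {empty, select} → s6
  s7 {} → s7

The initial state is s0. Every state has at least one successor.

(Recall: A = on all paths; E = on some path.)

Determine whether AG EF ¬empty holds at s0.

Violated

States satisfying EF ¬empty: {s0, s1, s2, s3, s4, s5, s7}.
States satisfying AG EF ¬empty: {s2, s7}.
s6 is reachable from s0 and violates EF ¬empty, so AG fails at s0.
s0 ∉ Sat(AG EF ¬empty).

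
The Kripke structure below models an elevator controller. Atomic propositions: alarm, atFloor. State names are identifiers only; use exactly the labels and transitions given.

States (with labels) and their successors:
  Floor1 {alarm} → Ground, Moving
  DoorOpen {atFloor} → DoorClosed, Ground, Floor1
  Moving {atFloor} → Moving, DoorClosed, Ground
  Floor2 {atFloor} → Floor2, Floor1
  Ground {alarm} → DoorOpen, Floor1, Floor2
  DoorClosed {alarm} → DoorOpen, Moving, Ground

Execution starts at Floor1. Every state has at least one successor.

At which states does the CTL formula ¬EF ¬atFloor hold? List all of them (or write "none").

none

States satisfying ¬atFloor: {Floor1, Ground, DoorClosed}.
States satisfying EF ¬atFloor: {Floor1, DoorOpen, Moving, Floor2, Ground, DoorClosed}.
States satisfying ¬EF ¬atFloor: ∅.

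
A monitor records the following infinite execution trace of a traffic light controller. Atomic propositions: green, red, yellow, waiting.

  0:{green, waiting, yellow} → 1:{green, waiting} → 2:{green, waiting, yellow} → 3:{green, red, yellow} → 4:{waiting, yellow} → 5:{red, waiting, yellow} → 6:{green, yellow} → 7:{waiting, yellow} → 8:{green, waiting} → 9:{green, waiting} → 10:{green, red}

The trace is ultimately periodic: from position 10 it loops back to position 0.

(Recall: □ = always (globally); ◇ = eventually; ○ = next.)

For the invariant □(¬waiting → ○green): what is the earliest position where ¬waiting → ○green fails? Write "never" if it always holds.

3

Check ¬waiting → ○green at each position in order: 0 ✓, 1 ✓, 2 ✓.
At position 3 the labels are {green, red, yellow} and the next position 4 has {waiting, yellow}, so ¬waiting → ○green is false there. This is the first violation.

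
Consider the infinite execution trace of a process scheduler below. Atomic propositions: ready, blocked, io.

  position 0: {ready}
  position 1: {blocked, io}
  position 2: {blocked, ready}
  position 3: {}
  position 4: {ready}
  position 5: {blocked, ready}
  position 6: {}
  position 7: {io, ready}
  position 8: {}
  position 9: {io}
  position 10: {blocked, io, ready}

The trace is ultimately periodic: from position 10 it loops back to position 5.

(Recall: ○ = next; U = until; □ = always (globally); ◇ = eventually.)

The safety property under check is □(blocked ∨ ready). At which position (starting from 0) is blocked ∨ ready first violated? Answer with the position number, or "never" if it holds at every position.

3

Check blocked ∨ ready at each position in order: 0 ✓, 1 ✓, 2 ✓.
At position 3 the labels are {}, so blocked ∨ ready is false there. This is the first violation.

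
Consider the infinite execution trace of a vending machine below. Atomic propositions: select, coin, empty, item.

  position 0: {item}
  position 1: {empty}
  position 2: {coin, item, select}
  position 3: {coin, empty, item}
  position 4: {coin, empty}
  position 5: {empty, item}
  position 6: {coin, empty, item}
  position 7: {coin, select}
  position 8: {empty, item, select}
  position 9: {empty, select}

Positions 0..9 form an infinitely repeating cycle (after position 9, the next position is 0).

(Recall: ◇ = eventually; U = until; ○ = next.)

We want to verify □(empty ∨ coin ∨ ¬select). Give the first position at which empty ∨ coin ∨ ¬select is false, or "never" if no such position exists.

empty ∨ coin ∨ ¬select holds at every position 0..9, and those are all the positions the trace ever visits, so the invariant □(empty ∨ coin ∨ ¬select) is never violated.

never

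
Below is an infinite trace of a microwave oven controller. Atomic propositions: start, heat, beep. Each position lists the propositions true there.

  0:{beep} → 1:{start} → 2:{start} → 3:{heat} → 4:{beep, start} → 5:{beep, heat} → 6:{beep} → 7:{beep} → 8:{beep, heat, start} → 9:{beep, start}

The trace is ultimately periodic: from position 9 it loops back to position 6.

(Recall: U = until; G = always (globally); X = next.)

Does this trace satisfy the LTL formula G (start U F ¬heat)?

start U F ¬heat holds at every position 0..9, and those are all positions ever visited, so G (start U F ¬heat) holds.

Satisfied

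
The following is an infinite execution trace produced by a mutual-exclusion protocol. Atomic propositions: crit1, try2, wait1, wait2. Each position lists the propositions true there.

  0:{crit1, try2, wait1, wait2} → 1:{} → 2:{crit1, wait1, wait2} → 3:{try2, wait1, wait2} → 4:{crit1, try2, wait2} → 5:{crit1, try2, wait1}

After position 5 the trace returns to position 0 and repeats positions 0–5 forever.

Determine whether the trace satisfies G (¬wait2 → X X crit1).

¬wait2 → X X crit1 must hold at every position from 0 onward. It fails at position 1, so G (¬wait2 → X X crit1) is false.
Positions where ¬wait2 holds: 1, 5.
Check X X crit1 at each: 1→fails, 5→fails.

No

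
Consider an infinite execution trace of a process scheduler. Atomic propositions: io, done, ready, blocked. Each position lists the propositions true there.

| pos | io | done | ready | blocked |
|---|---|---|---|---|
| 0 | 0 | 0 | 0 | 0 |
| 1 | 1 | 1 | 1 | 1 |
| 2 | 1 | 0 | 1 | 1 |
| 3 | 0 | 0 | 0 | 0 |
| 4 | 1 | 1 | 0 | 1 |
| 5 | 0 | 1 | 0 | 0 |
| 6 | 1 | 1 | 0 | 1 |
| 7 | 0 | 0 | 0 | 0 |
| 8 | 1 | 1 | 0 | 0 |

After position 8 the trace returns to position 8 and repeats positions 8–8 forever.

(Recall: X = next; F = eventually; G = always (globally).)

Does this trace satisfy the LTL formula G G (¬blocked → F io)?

G (¬blocked → F io) holds at every position 0..8, and those are all positions ever visited, so G G (¬blocked → F io) holds.

Yes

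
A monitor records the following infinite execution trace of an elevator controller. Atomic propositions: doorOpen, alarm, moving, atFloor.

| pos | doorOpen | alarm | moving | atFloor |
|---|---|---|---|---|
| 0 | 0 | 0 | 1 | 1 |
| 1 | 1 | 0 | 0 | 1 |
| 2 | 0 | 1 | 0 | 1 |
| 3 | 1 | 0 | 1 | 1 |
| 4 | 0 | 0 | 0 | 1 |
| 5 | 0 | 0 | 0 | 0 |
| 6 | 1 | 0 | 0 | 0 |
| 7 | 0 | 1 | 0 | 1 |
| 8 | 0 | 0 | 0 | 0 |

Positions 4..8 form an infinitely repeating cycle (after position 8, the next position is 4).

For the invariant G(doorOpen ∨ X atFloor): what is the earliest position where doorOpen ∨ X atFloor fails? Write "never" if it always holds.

4

Check doorOpen ∨ X atFloor at each position in order: 0 ✓, 1 ✓, 2 ✓, 3 ✓.
At position 4 the labels are {atFloor} and the next position 5 has {}, so doorOpen ∨ X atFloor is false there. This is the first violation.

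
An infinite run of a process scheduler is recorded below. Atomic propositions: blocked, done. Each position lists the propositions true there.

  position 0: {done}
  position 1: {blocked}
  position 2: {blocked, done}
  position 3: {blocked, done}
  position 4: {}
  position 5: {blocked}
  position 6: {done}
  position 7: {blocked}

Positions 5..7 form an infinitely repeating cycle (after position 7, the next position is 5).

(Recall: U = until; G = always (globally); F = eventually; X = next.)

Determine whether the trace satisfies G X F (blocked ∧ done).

X F (blocked ∧ done) must hold at every position from 0 onward. It fails at position 3, so G X F (blocked ∧ done) is false.

Does not hold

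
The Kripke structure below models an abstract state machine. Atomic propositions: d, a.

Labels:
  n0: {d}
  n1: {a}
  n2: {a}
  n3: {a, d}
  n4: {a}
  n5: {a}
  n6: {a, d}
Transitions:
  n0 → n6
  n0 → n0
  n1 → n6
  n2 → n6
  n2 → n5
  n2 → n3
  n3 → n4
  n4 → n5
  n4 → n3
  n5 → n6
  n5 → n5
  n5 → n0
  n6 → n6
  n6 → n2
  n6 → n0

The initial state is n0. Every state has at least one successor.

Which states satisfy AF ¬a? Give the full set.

{n0}

States satisfying ¬a: {n0}.
States satisfying AF ¬a: {n0}.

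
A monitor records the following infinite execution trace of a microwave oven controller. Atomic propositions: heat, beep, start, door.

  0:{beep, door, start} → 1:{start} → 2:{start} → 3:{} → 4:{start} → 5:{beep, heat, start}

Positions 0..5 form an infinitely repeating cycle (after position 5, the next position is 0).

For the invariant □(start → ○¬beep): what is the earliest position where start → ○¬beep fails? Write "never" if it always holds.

4

Check start → ○¬beep at each position in order: 0 ✓, 1 ✓, 2 ✓, 3 ✓.
At position 4 the labels are {start} and the next position 5 has {beep, heat, start}, so start → ○¬beep is false there. This is the first violation.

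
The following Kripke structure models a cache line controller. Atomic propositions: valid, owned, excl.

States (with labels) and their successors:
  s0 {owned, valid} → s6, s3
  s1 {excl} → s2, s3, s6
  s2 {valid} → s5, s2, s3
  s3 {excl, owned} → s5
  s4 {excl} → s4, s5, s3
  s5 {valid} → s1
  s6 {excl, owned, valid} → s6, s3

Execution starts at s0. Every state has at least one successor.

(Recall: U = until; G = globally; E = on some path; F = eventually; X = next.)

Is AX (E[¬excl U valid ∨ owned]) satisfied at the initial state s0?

States satisfying E[¬excl U valid ∨ owned]: {s0, s2, s3, s5, s6}.
States satisfying AX (E[¬excl U valid ∨ owned]): {s0, s1, s2, s3, s6}.
s0 ∈ Sat(AX (E[¬excl U valid ∨ owned])).

Satisfied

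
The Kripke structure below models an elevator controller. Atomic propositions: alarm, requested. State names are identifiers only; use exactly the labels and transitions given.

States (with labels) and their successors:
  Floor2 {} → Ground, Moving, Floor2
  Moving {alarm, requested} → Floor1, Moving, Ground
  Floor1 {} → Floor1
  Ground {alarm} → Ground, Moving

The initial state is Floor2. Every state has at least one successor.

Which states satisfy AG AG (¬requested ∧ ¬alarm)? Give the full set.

{Floor1}

States satisfying AG (¬requested ∧ ¬alarm): {Floor1}.
States satisfying AG AG (¬requested ∧ ¬alarm): {Floor1}.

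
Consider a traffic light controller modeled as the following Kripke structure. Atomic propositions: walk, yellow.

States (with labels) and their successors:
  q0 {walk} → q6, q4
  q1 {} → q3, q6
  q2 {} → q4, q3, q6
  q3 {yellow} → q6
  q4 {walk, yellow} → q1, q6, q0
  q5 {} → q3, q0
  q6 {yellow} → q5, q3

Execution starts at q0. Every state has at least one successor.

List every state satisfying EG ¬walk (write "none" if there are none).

{q1, q2, q3, q5, q6}

States satisfying ¬walk: {q1, q2, q3, q5, q6}.
States satisfying EG ¬walk: {q1, q2, q3, q5, q6}.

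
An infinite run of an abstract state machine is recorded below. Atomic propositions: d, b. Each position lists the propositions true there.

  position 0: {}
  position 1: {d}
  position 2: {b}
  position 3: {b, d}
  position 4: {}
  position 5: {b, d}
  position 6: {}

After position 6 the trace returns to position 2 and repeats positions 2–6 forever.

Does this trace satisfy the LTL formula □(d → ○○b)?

Holds

d → ○○b holds at every position 0..6, and those are all positions ever visited, so □(d → ○○b) holds.
Positions where d holds: 1, 3, 5.
Check ○○b at each: 1→ok, 3→ok, 5→ok.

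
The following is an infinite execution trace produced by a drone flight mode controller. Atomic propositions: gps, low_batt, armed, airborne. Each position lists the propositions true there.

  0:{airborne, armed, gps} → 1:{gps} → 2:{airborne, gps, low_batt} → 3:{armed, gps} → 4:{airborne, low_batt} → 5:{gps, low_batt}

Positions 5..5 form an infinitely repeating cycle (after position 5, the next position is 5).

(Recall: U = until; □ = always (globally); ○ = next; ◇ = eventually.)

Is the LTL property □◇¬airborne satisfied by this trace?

Satisfied

◇¬airborne holds at every position 0..5, and those are all positions ever visited, so □◇¬airborne holds.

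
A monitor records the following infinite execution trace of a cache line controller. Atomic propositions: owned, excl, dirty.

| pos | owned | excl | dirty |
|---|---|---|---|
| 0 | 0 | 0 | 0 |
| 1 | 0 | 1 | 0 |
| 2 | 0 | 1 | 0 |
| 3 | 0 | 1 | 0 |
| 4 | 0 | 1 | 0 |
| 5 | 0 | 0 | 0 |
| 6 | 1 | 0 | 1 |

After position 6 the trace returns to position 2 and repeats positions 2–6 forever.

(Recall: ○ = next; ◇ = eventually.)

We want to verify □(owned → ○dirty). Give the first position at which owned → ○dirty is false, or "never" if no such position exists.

Check owned → ○dirty at each position in order: 0 ✓, 1 ✓, 2 ✓, 3 ✓, 4 ✓, 5 ✓.
At position 6 the labels are {dirty, owned} and the next position 2 has {excl}, so owned → ○dirty is false there. This is the first violation.

6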